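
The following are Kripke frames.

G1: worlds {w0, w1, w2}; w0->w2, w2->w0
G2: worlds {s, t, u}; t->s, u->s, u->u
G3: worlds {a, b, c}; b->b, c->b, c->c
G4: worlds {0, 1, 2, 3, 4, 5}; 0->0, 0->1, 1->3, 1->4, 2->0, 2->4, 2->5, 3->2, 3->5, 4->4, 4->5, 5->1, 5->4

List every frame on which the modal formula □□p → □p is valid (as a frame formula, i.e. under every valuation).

G3

This is the axiom for density; its first-order frame correspondent is ∀x ∀y (Rxy → ∃z (Rxz ∧ Rzy)).
G1: fails — Rw0w2 but no z with Rw0z and Rzw2.
G2: fails — Rts but no z with Rtz and Rzs.
G3: satisfies the condition.
G4: fails — R32 but no z with R3z and Rz2.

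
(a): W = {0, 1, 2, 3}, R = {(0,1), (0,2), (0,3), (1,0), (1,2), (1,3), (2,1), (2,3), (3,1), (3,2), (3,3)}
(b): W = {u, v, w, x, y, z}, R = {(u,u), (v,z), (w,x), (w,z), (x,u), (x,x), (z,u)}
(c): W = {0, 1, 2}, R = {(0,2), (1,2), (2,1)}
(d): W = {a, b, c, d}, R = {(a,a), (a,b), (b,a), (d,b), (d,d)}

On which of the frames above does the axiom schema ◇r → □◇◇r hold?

The schema corresponds to a generalized confluence (Geach) condition: ∀x ∀y ∀z ((xRy ∧ xRz) → ∃w (y = w ∧ zR²w)).
(a): holds.
(b): fails — vRz, vRz but no t with z=t and zR²t.
(c): holds.
(d): fails — dRd, dRb but no w with d=w and bR²w.

(a), (c)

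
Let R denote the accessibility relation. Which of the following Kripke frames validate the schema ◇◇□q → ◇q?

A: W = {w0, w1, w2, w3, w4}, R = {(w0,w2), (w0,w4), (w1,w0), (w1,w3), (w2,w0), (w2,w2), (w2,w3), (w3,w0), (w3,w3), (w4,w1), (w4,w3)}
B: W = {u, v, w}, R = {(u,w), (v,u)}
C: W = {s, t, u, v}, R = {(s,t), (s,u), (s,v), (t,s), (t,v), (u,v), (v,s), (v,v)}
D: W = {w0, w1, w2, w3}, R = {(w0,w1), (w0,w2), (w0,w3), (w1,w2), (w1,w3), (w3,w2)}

C

Frame correspondent (Sahlqvist): ∀x ∀y (xR²y → ∃w (yRw ∧ xRw)) — i.e. a generalized confluence (Geach) condition.
A: fails — w0R²w1 but no w with w1Rw and w0Rw.
B: fails — vR²w but no t with wRt and vRt.
C: holds.
D: fails — w0R²w2 but no w with w2Rw and w0Rw.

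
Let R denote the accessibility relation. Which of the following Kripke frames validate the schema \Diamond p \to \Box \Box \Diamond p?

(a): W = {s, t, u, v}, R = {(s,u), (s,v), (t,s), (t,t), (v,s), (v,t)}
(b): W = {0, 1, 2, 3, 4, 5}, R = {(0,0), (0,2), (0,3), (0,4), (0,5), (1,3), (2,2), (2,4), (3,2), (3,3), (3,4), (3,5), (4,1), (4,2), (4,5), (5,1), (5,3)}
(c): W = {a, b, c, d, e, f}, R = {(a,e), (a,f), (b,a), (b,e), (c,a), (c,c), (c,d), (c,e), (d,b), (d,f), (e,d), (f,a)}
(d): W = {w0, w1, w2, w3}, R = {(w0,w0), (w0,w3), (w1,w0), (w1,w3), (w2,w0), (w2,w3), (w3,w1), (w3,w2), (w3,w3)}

none

This is the axiom for a generalized confluence (Geach) condition; its first-order frame correspondent is \forall x \forall y \forall z ((xRy \wedge x R^2 z) \to \exists w (y = w \wedge zRw)).
(a): fails — sRu, sR²t but no w with u=w and tRw.
(b): fails — 0R0, 0R²1 but no w with 0=w and 1Rw.
(c): fails — aRe, aR²d but no w with e=w and dRw.
(d): fails — w0Rw0, w0R²w3 but no w with w0=w and w3Rw.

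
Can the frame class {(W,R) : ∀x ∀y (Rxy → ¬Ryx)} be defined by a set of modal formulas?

Not modally definable

Modal frame validity is preserved under surjective bounded morphisms.
The 3-cycle (worlds w0,w1,w2 with w0→w1→w2→w0) is asymmetric. Mapping every world to a single reflexive point • is a surjective bounded morphism, and the reflexive point is not asymmetric (R•• but asymmetry requires ¬R••).
So no modal formula (or set of formulas) defines exactly the asymmetric frames.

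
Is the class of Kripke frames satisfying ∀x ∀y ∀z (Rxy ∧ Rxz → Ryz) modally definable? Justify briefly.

Yes: it is the Euclidean property, defined by the 5 schema ◇p → □◇p.
Suppose ◇p→□◇p is valid. Take Rxy, Rxz and set V(p)={y}. Then ◇p at x, so □◇p at x, so ◇p at z, so some w with Rzw has p; w=y, i.e. Rzy. By symmetry of the argument, Ryz.

Yes, by ◇p → □◇p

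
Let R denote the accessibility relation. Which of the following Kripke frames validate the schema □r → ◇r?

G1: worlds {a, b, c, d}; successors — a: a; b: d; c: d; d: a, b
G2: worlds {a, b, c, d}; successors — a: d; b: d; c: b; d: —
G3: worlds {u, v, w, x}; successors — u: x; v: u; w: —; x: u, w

G1

This is the axiom for seriality; its first-order frame correspondent is ∀x ∃y Rxy.
G1: ✓.
G2: fails — world d has no successor.
G3: fails — world w has no successor.
Valid on: G1.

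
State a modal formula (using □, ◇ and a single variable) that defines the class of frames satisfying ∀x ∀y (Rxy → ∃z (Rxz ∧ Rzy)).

A defining formula is □□s → □s (the C4 axiom).

□□s → □s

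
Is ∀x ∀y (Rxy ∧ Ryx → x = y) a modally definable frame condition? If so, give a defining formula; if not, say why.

No

If a class were modally definable it would be closed under surjective bounded morphisms (Goldblatt–Thomason).
The 8-cycle (worlds s,t,u,v,w,x,y,z with s→t→u→v→w→x→y→z→s) is antisymmetric. Sending even-indexed worlds to s and odd-indexed worlds to t is a surjective bounded morphism onto the two-world frame with s↔t, which is not antisymmetric.
So the class is not modally definable.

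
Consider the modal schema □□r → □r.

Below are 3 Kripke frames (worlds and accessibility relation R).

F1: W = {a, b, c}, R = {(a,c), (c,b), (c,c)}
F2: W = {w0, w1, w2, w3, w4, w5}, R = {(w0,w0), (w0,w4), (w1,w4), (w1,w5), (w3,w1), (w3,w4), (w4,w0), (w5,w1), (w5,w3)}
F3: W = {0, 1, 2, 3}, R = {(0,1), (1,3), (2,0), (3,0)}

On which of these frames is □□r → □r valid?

F1

The schema corresponds to density: ∀x ∀y (Rxy → ∃z (Rxz ∧ Rzy)).
F1: condition met.
F2: fails — Rw1w5 but no z with Rw1z and Rzw5.
F3: fails — R01 but no z with R0z and Rz1.
Valid on: F1.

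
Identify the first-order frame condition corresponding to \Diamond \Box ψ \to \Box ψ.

The Euclidean property

Equivalently (dual form): ◇ψ → □◇ψ.
Suppose ◇ψ→□◇ψ is valid. Take Rxy, Rxz and set V(ψ)={y}. Then ◇ψ at x, so □◇ψ at x, so ◇ψ at z, so some w with Rzw has ψ; w=y, i.e. Rzy. By symmetry of the argument, Ryz.
Conversely, on a frame with the Euclidean property the schema holds at every world under every valuation.
Frame condition: \forall x \forall y \forall z (Rxy \wedge Rxz \to Ryz).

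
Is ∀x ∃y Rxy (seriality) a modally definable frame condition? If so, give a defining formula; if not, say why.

Yes — defined by □q → ◇q

This is a Sahlqvist condition; the D axiom □q → ◇q defines it.
Suppose □q→◇q is valid. At any x set V(q)=W. Then □q at x, so ◇q at x, so x has a successor.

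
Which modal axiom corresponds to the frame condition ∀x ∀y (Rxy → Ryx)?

s → □◇s

A defining formula is s → □◇s (the B axiom).
Suppose s→□◇s is valid. Take Rxy and set V(s)={x}. Then s at x, so □◇s at x, so ◇s at y, so some z with Ryz has s; z=x, i.e. Ryx.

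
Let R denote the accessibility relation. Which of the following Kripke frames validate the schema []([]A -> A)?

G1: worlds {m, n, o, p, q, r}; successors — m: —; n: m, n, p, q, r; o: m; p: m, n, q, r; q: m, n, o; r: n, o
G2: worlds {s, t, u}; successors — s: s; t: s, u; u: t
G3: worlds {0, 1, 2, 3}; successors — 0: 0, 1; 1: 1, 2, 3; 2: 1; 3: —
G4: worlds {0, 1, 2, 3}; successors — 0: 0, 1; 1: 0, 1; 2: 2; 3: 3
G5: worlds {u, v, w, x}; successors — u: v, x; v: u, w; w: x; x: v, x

G4

Frame correspondent (Sahlqvist): forall x forall y (Rxy -> Ryy) — i.e. shift-reflexivity.
G1: fails — Rnr but not Rrr.
G2: fails — Rut but not Rtt.
G3: fails — R12 but not R22.
G4: ✓.
G5: fails — Ruv but not Rvv.
Valid on: G4.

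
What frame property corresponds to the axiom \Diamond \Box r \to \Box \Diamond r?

Suppose ◇□r→□◇r is valid. Take Rxy, Rxz and set V(r)={w : Ryw}. Then □r at y so ◇□r at x, so □◇r at x, so ◇r at z, giving w with Rzw and Ryw.

Convergence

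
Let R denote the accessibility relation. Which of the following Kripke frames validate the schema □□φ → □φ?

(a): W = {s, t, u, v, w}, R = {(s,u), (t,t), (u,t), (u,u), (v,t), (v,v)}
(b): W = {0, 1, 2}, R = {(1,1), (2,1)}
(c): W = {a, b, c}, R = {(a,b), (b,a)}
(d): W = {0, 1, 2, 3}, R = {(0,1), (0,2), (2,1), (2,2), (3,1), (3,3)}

This is the axiom for density; its first-order frame correspondent is ∀x ∀y (Rxy → ∃z (Rxz ∧ Rzy)).
(a): ✓.
(b): ✓.
(c): fails — Rab but no z with Raz and Rzb.
(d): ✓.
Valid on: (a), (b), (d).

(a), (b), (d)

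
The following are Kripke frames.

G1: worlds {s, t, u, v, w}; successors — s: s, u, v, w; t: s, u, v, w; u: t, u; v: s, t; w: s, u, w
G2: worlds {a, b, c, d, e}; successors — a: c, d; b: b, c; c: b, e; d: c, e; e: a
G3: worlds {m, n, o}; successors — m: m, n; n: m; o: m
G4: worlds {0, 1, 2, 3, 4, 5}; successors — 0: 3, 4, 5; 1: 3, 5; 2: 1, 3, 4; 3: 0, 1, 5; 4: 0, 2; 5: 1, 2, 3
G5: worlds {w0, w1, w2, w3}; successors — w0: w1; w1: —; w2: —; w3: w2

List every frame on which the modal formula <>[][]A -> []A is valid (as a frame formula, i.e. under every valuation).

This is the axiom for a generalized confluence (Geach) condition; its first-order frame correspondent is forall x forall y forall z ((xRy & xRz) -> exists w (y R^2 w & z = w)).
G1: satisfies the condition.
G2: fails — aRc, aRd but no w with cR²w and d=w.
G3: satisfies the condition.
G4: fails — 2R1, 2R4 but no w with 1R²w and 4=w.
G5: fails — w0Rw1, w0Rw1 but no w with w1R²w and w1=w.

G1, G3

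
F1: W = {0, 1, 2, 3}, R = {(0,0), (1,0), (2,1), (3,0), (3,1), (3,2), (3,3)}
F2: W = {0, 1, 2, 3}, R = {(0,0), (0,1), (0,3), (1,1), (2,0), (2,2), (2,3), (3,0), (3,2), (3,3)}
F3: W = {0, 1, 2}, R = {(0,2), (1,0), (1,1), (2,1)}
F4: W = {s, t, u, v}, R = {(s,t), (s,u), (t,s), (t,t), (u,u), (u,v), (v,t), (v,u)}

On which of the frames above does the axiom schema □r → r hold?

Frame correspondent (Sahlqvist): ∀x Rxx — i.e. reflexivity.
F1: fails — world 1 does not see itself.
F2: satisfies the condition.
F3: fails — world 0 does not see itself.
F4: fails — world s does not see itself.

F2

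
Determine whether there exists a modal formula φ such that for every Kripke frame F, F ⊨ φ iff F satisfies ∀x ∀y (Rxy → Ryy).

Yes: it is shift-reflexivity, defined by the T□ schema □(□r → r).

Yes — defined by □(□r → r)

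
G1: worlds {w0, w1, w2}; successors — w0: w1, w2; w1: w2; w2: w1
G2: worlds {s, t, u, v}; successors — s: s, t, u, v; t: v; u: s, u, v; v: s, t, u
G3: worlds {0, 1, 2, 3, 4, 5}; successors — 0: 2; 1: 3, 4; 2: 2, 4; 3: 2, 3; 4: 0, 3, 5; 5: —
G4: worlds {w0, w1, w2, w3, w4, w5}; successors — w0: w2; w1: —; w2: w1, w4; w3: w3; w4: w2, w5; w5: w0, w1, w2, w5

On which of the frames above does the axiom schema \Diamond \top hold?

G1, G2

This is the axiom for seriality; its first-order frame correspondent is \forall x \exists y Rxy.
G1: ✓.
G2: ✓.
G3: fails — world 5 has no successor.
G4: fails — world w1 has no successor.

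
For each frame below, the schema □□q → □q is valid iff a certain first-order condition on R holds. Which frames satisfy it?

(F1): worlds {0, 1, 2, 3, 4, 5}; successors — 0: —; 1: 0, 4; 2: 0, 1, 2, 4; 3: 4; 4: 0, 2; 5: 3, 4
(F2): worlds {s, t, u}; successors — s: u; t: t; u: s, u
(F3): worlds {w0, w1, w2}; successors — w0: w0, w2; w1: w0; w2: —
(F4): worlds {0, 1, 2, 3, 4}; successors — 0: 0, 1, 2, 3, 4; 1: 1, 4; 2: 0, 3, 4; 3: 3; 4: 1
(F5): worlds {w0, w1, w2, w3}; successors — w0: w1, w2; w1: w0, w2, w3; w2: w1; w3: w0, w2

This is the axiom for density; its first-order frame correspondent is ∀x ∀y (Rxy → ∃z (Rxz ∧ Rzy)).
(F1): fails — R34 but no z with R3z and Rz4.
(F2): ✓.
(F3): ✓.
(F4): ✓.
(F5): fails — Rw1w3 but no z with Rw1z and Rzw3.
Valid on: (F2), (F3), (F4).

(F2), (F3), (F4)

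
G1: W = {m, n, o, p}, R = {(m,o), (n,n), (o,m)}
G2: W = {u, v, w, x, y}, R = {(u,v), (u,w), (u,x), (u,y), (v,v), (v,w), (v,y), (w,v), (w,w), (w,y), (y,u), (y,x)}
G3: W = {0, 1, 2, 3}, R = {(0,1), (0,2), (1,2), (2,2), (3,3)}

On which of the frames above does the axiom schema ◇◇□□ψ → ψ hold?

G1

Frame correspondent (Sahlqvist): ∀x ∀y (xR²y → ∃w (yR²w ∧ x = w)) — i.e. a generalized confluence (Geach) condition.
G1: satisfies the condition.
G2: fails — uR²x but no t with xR²t and u=t.
G3: fails — 0R²2 but no w with 2R²w and 0=w.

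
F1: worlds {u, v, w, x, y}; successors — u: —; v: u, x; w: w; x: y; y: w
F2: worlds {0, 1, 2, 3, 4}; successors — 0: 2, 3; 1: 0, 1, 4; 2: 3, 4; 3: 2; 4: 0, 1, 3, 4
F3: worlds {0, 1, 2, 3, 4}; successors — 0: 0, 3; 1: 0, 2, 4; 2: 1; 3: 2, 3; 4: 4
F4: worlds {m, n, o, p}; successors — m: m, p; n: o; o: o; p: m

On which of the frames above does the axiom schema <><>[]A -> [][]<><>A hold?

The schema corresponds to a generalized confluence (Geach) condition: forall x forall y forall z ((x R^2 y & x R^2 z) -> exists w (yRw & z R^2 w)).
F1: satisfies the condition.
F2: fails — 0R²3, 0R²3 but no w with 3Rw and 3R²w.
F3: fails — 0R²2, 0R²0 but no w with 2Rw and 0R²w.
F4: satisfies the condition.

F1, F4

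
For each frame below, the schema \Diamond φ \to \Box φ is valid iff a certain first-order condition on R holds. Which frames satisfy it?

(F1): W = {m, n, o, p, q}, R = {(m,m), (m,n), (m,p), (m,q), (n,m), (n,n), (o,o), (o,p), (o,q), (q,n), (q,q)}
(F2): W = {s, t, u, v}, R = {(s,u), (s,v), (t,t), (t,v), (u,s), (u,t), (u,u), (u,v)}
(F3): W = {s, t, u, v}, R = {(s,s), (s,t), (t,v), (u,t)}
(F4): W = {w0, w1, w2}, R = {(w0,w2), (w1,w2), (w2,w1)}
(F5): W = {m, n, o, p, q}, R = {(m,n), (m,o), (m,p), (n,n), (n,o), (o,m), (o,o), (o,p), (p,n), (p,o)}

The schema corresponds to partial functionality: \forall x \forall y \forall z (Rxy \wedge Rxz \to y = z).
(F1): fails — m sees both m and n.
(F2): fails — s sees both u and v.
(F3): fails — s sees both s and t.
(F4): holds.
(F5): fails — m sees both n and o.

(F4)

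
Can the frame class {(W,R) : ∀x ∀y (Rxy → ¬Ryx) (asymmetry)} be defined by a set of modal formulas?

Not modally definable

Any modally definable frame class is closed under surjective bounded morphisms.
The 4-cycle (worlds 0,1,2,3 with 0→1→2→3→0) is asymmetric. Mapping every world to a single reflexive point • is a surjective bounded morphism, and the reflexive point is not asymmetric (R•• but asymmetry requires ¬R••).
Hence asymmetry is not modally definable.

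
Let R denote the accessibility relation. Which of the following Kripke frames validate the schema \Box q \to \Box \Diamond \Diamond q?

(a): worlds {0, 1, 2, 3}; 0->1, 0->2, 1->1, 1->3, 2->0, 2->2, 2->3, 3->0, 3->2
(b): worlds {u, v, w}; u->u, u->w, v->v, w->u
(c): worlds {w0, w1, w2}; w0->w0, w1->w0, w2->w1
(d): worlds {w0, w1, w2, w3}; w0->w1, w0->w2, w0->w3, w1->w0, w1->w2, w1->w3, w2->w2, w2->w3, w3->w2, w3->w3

(a), (b), (d)

Frame correspondent (Sahlqvist): \forall x \forall z (xRz \to \exists w (xRw \wedge z R^2 w)) — i.e. a generalized confluence (Geach) condition.
(a): satisfies the condition.
(b): satisfies the condition.
(c): fails — w2Rw1 but no w with w2Rw and w1R²w.
(d): satisfies the condition.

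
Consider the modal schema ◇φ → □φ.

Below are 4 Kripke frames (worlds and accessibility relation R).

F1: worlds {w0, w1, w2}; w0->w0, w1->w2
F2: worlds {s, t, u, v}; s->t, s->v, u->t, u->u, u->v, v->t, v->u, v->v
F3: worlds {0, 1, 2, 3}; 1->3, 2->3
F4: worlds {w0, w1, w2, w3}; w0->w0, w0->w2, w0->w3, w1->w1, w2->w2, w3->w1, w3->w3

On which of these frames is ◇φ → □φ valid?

F1, F3

The schema corresponds to partial functionality: ∀x ∀y ∀z (Rxy ∧ Rxz → y = z).
F1: condition met.
F2: fails — s sees both t and v.
F3: condition met.
F4: fails — w0 sees both w0 and w2.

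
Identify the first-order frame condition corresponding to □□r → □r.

density

Suppose □□r→□r is valid. Take Rxy and set V(r)={w : xR²w}. Then □□r at x, so □r at x, so r at y, i.e. ∃z(Rxz∧Rzy).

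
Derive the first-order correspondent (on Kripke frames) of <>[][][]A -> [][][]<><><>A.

forall x forall y forall z ((xRy & x R^3 z) -> exists w (y R^3 w & z R^3 w))

This is a Sahlqvist (Geach-type) schema ◇^1□^3A → □^3◇^3A.
Minimal-valuation argument: fix x; take any y with xR^1y and any z with xR^3z. Set V(A) to the set of worlds R-reachable from y in exactly 3 steps. Then □^3A holds at y, so the antecedent holds at x; validity forces ◇^3A at z, giving a w with zR^3w and yR^3w.
First-order correspondent: forall x forall y forall z ((xRy & x R^3 z) -> exists w (y R^3 w & z R^3 w)).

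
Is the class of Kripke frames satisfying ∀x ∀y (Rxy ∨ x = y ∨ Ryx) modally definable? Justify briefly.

Not definable by any modal formula

Modal frame validity is preserved under disjoint unions.
Take 4 disjoint single-world reflexive frames: each is trivially connected, but their disjoint union has 4 worlds with no edge between distinct components, so it is not connected.
So the class is not modally definable.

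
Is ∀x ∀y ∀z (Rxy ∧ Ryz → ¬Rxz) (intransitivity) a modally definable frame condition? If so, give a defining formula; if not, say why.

Modal frame validity is preserved under surjective bounded morphisms.
The 7-cycle (worlds w0,w1,w2,w3,w4,w5,w6 with w0→w1→w2→w3→w4→w5→w6→w0) is intransitive. Mapping every world to a single reflexive point • is a surjective bounded morphism; the reflexive point is not intransitive (R••∧R•• but R••).
Hence intransitivity is not modally definable.

No — not modally definable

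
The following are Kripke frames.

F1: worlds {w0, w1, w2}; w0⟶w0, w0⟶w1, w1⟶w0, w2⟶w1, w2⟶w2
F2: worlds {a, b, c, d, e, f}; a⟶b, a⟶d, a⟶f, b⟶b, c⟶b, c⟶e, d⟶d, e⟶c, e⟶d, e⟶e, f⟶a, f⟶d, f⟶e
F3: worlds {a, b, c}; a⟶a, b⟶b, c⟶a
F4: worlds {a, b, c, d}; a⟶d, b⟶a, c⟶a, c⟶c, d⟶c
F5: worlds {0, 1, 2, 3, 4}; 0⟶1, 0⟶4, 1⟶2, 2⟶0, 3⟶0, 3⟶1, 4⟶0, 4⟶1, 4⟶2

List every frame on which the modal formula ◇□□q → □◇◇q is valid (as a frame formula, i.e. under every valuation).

The schema corresponds to a generalized confluence (Geach) condition: ∀x ∀y ∀z ((xRy ∧ xRz) → ∃w (yR²w ∧ zR²w)).
F1: ✓.
F2: fails — aRb, aRd but no w with bR²w and dR²w.
F3: ✓.
F4: ✓.
F5: fails — 4R1, 4R2 but no w with 1R²w and 2R²w.

F1, F3, F4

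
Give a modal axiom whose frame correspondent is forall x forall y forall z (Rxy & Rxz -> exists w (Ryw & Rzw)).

The condition is convergence. The .2 schema ◇□ψ → □◇ψ defines it.

◇□ψ → □◇ψ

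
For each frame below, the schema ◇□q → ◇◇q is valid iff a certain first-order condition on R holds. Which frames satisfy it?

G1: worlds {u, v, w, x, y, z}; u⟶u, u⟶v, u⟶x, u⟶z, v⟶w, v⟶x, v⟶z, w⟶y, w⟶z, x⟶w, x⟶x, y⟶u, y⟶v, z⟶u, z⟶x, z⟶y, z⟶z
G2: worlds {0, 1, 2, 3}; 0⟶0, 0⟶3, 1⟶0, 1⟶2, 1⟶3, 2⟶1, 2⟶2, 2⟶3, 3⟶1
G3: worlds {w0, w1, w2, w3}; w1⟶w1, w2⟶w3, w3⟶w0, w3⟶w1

G1, G2

Frame correspondent (Sahlqvist): ∀x ∀y (xRy → ∃w (yRw ∧ xR²w)) — i.e. a generalized confluence (Geach) condition.
G1: ✓.
G2: ✓.
G3: fails — w3Rw0 but no w with w0Rw and w3R²w.
Valid on: G1, G2.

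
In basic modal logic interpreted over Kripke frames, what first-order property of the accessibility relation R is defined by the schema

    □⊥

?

emptiness of R: ∀x ∀y ¬Rxy

This schema is the Ver axiom.
Its frame correspondent is emptiness of R — ∀x ∀y ¬Rxy.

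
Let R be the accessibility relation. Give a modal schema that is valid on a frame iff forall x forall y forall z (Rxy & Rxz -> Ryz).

◇r → □◇r

A defining formula is ◇r → □◇r (the 5 axiom).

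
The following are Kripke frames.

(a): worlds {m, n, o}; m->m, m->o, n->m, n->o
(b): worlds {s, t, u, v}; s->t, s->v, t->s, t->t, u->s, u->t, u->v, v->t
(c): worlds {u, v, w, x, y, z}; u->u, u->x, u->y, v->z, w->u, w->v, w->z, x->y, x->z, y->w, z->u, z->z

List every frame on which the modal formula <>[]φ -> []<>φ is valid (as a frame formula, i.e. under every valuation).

(b)

This is the axiom for convergence; its first-order frame correspondent is forall x forall y forall z (Rxy & Rxz -> exists w (Ryw & Rzw)).
(a): fails — Rmo and Rmo but o and o have no common successor.
(b): holds.
(c): fails — Ruu and Ruy but u and y have no common successor.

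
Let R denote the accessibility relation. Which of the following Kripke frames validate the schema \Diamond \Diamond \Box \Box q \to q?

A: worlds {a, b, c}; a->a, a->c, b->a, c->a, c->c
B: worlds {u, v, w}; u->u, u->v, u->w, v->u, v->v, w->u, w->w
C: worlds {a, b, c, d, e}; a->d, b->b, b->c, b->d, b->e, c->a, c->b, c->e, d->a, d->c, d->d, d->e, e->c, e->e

This is the axiom for a generalized confluence (Geach) condition; its first-order frame correspondent is \forall x \forall y (x R^2 y \to \exists w (y R^2 w \wedge x = w)).
A: fails — bR²a but no w with aR²w and b=w.
B: condition met.
C: fails — aR²c but no w with cR²w and a=w.
Valid on: B.

B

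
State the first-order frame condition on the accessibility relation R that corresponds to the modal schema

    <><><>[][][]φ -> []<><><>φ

This is a Sahlqvist (Geach-type) schema ◇^3□^3φ → □^1◇^3φ.
Minimal-valuation argument: fix x; take any y with xR^3y and any z with xR^1z. Set V(φ) to the set of worlds R-reachable from y in exactly 3 steps. Then □^3φ holds at y, so the antecedent holds at x; validity forces ◇^3φ at z, giving a w with zR^3w and yR^3w.
First-order correspondent: forall x forall y forall z ((x R^3 y & xRz) -> exists w (y R^3 w & z R^3 w)).

forall x forall y forall z ((x R^3 y & xRz) -> exists w (y R^3 w & z R^3 w))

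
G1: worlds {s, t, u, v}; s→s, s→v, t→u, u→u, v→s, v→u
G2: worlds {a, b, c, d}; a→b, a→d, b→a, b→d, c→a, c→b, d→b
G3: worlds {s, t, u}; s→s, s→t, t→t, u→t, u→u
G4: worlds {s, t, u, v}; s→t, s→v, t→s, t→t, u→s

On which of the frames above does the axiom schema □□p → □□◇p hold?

G1, G3

Frame correspondent (Sahlqvist): ∀x ∀z (xR²z → ∃w (xR²w ∧ zRw)) — i.e. a generalized confluence (Geach) condition.
G1: ✓.
G2: fails — dR²d but no w with dR²w and dRw.
G3: ✓.
G4: fails — tR²v but no w with tR²w and vRw.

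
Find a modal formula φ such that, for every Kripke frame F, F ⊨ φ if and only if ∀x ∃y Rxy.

This is seriality; the standard corresponding axiom is D: □r → ◇r.
Suppose □r→◇r is valid. At any x set V(r)=W. Then □r at x, so ◇r at x, so x has a successor.

□r → ◇r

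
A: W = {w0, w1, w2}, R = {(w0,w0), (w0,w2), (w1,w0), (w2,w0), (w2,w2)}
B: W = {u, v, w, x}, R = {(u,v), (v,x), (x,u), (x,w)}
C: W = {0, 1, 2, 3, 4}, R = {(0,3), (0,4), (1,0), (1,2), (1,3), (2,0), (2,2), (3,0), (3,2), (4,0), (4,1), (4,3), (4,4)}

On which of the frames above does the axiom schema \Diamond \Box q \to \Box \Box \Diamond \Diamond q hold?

This is the axiom for a generalized confluence (Geach) condition; its first-order frame correspondent is \forall x \forall y \forall z ((xRy \wedge x R^2 z) \to \exists w (yRw \wedge z R^2 w)).
A: satisfies the condition.
B: fails — uRv, uR²x but no t with vRt and xR²t.
C: satisfies the condition.
Valid on: A, C.

A, C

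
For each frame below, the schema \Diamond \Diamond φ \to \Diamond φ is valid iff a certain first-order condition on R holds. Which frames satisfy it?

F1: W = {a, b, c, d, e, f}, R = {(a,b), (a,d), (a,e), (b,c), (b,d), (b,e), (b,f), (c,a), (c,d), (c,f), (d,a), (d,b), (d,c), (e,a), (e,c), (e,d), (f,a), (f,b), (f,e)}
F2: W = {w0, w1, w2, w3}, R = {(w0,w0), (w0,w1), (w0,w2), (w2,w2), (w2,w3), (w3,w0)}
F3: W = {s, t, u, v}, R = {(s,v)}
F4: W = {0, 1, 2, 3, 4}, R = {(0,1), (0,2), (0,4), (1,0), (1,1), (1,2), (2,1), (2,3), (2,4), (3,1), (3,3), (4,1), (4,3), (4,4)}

Frame correspondent (Sahlqvist): \forall x \forall y \forall z (Rxy \wedge Ryz \to Rxz) — i.e. transitivity.
F1: fails — Rcd and Rdc but not Rcc.
F2: fails — Rw3w0 and Rw0w1 but not Rw3w1.
F3: ✓.
F4: fails — R10 and R04 but not R14.

F3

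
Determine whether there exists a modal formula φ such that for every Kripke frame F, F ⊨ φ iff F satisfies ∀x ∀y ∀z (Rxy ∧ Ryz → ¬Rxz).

Not definable by any modal formula

Modal frame validity is preserved under surjective bounded morphisms.
The 3-cycle (worlds a,b,c with a→b→c→a) is intransitive. Mapping every world to a single reflexive point • is a surjective bounded morphism; the reflexive point is not intransitive (R••∧R•• but R••).
So the class is not modally definable.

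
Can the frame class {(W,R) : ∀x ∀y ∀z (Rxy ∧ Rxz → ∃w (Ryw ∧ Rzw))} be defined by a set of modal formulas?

Yes, by ◇□r → □◇r

The condition is convergence. A defining modal formula is ◇□r → □◇r.
Suppose ◇□r→□◇r is valid. Take Rxy, Rxz and set V(r)={w : Ryw}. Then □r at y so ◇□r at x, so □◇r at x, so ◇r at z, giving w with Rzw and Ryw.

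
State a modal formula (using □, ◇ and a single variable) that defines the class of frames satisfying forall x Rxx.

A defining formula is □r → r (the T axiom).

□r → r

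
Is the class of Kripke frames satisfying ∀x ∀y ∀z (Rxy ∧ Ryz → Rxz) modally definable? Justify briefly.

The condition is transitivity. A defining modal formula is □q → □□q.
Suppose □q→□□q is valid. Take Rxy, Ryz and set V(q)={w : Rxw}. Then □q at x, so □□q at x, so □q at y, so q at z, i.e. Rxz.

Definable; □q → □□q defines it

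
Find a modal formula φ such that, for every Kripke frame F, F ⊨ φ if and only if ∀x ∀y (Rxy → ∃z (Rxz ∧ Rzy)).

□□q → □q

This is density; the standard corresponding axiom is C4: □□q → □q.
Suppose □□q→□q is valid. Take Rxy and set V(q)={w : xR²w}. Then □□q at x, so □q at x, so q at y, i.e. ∃z(Rxz∧Rzy).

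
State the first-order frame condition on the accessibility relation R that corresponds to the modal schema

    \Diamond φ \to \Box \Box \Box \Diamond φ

\forall x \forall y \forall z ((xRy \wedge x R^3 z) \to \exists w (y = w \wedge zRw))

This is a Sahlqvist (Geach-type) schema ◇^1□^0φ → □^3◇^1φ.
First-order correspondent: \forall x \forall y \forall z ((xRy \wedge x R^3 z) \to \exists w (y = w \wedge zRw)).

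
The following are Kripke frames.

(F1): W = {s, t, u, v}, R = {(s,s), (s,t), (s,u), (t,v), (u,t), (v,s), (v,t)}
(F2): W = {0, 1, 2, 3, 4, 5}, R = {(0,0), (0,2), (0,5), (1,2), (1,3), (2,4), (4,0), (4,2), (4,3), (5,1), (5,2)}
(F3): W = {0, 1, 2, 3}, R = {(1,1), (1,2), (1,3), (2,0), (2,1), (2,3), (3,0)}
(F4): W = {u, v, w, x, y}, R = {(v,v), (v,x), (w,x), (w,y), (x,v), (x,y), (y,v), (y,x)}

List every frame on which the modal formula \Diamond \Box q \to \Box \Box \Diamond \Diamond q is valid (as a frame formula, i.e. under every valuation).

(F4)

Frame correspondent (Sahlqvist): \forall x \forall y \forall z ((xRy \wedge x R^2 z) \to \exists w (yRw \wedge z R^2 w)) — i.e. a generalized confluence (Geach) condition.
(F1): fails — sRs, sR²u but no w with sRw and uR²w.
(F2): fails — 0R0, 0R²1 but no w with 0Rw and 1R²w.
(F3): fails — 1R1, 1R²0 but no w with 1Rw and 0R²w.
(F4): ✓.
Valid on: (F4).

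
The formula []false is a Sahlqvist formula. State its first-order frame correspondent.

emptiness of R

This is the Ver axiom.
It corresponds to emptiness of R: forall x forall y ~Rxy.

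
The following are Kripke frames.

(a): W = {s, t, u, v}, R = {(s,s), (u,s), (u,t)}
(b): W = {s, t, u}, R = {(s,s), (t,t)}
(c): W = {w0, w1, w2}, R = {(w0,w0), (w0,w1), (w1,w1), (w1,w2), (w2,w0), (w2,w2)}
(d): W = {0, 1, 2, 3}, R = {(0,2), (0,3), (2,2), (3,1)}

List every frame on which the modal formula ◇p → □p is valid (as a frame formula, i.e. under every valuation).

(b)

Frame correspondent (Sahlqvist): ∀x ∀y ∀z (Rxy ∧ Rxz → y = z) — i.e. partial functionality.
(a): fails — u sees both s and t.
(b): condition met.
(c): fails — w0 sees both w0 and w1.
(d): fails — 0 sees both 2 and 3.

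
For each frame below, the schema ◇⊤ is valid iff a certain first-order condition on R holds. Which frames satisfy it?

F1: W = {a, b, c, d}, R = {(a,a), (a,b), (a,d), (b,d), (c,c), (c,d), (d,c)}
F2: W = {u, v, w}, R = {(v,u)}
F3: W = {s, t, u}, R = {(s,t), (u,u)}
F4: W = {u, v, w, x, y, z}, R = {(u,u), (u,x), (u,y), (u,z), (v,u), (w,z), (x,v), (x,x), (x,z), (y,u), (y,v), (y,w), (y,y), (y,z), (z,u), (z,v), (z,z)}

The schema corresponds to seriality: ∀x ∃y Rxy.
F1: ✓.
F2: fails — world u has no successor.
F3: fails — world t has no successor.
F4: ✓.
Valid on: F1, F4.

F1, F4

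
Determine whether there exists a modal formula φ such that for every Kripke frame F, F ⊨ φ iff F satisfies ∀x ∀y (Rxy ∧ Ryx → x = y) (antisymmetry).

Not modally definable

If a class were modally definable it would be closed under surjective bounded morphisms (Goldblatt–Thomason).
The 8-cycle (worlds w0,w1,w2,w3,w4,w5,w6,w7 with w0→w1→w2→w3→w4→w5→w6→w7→w0) is antisymmetric. Sending even-indexed worlds to • and odd-indexed worlds to ∘ is a surjective bounded morphism onto the two-world frame with •↔∘, which is not antisymmetric.
So no modal formula (or set of formulas) defines exactly the antisymmetric frames.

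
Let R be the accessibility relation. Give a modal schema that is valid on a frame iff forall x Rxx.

□s → s

A defining formula is □s → s (the T axiom).
Suppose □s→s is valid. At any x set V(s)={w : Rxw}. Then □s holds at x, so s holds at x, i.e. Rxx.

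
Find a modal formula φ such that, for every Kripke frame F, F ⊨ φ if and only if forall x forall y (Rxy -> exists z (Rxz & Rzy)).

This is density; the standard corresponding axiom is C4: □□q → □q.
Suppose □□q→□q is valid. Take Rxy and set V(q)={w : xR²w}. Then □□q at x, so □q at x, so q at y, i.e. ∃z(Rxz∧Rzy).

□□q → □q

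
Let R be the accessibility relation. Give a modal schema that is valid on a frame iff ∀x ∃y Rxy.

The condition is seriality. The D schema □s → ◇s defines it.
Suppose □s→◇s is valid. At any x set V(s)=W. Then □s at x, so ◇s at x, so x has a successor.

□s → ◇s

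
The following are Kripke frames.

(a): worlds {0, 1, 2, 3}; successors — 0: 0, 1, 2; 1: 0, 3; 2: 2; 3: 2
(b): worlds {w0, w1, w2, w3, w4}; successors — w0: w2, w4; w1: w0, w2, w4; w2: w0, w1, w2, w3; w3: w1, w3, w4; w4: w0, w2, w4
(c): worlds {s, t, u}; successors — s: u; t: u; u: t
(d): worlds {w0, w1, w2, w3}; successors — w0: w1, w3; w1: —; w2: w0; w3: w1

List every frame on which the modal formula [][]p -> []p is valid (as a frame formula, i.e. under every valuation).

(b)

Frame correspondent (Sahlqvist): forall x forall y (Rxy -> exists z (Rxz & Rzy)) — i.e. density.
(a): fails — R13 but no z with R1z and Rz3.
(b): holds.
(c): fails — Rsu but no z with Rsz and Rzu.
(d): fails — Rw2w0 but no z with Rw2z and Rzw0.
Valid on: (b).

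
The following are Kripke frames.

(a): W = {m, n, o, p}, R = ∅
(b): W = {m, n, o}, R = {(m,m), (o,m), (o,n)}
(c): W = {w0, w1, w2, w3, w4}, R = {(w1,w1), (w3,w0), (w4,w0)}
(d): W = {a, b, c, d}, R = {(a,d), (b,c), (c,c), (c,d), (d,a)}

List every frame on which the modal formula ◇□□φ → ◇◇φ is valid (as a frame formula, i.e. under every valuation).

(a)

This is the axiom for a generalized confluence (Geach) condition; its first-order frame correspondent is ∀x ∀y (xRy → ∃w (yR²w ∧ xR²w)).
(a): ✓.
(b): fails — oRn but no w with nR²w and oR²w.
(c): fails — w3Rw0 but no w with w0R²w and w3R²w.
(d): fails — aRd but no w with dR²w and aR²w.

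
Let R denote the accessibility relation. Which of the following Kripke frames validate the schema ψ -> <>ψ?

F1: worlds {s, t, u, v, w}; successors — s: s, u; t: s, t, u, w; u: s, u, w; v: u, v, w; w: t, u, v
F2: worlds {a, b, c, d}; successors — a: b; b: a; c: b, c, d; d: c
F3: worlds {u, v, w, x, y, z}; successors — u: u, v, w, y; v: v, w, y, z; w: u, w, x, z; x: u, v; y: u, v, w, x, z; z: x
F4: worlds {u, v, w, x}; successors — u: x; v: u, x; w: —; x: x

none

The schema corresponds to reflexivity: forall x Rxx.
F1: fails — world w does not see itself.
F2: fails — world a does not see itself.
F3: fails — world x does not see itself.
F4: fails — world u does not see itself.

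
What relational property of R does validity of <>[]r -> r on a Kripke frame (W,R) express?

symmetry: forall x forall y (Rxy -> Ryx)

This is a form of the B axiom.
It corresponds to symmetry: forall x forall y (Rxy -> Ryx).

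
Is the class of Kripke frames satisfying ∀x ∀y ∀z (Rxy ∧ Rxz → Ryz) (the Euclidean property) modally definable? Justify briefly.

Yes, by ◇p → □◇p

The condition is the Euclidean property. A defining modal formula is ◇p → □◇p.
Suppose ◇p→□◇p is valid. Take Rxy, Rxz and set V(p)={y}. Then ◇p at x, so □◇p at x, so ◇p at z, so some w with Rzw has p; w=y, i.e. Rzy. By symmetry of the argument, Ryz.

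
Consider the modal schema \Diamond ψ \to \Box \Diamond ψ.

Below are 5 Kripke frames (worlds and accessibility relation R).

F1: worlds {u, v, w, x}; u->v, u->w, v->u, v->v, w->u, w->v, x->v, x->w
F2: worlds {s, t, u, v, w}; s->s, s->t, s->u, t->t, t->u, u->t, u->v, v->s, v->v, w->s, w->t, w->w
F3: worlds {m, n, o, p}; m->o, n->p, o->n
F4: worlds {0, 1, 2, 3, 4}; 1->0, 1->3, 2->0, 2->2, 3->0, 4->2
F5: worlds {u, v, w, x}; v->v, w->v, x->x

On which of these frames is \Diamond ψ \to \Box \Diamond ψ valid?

The schema corresponds to the Euclidean property: \forall x \forall y \forall z (Rxy \wedge Rxz \to Ryz).
F1: fails — Ruv and Ruw but not Rvw.
F2: fails — Rsu and Rsu but not Ruu.
F3: fails — Rmo and Rmo but not Roo.
F4: fails — R10 and R10 but not R00.
F5: satisfies the condition.

F5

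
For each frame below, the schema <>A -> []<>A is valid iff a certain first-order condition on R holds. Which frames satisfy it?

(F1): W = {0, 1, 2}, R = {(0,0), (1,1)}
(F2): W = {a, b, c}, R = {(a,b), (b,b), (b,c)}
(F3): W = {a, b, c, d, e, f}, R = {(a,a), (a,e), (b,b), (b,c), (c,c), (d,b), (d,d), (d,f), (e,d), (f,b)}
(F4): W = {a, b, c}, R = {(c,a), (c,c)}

(F1)

The schema corresponds to the Euclidean property: forall x forall y forall z (Rxy & Rxz -> Ryz).
(F1): ✓.
(F2): fails — Rbc and Rbc but not Rcc.
(F3): fails — Rae and Rae but not Ree.
(F4): fails — Rca and Rca but not Raa.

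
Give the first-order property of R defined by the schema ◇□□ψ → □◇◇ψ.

∀x ∀y ∀z ((xRy ∧ xRz) → ∃w (yR²w ∧ zR²w))

This is a Sahlqvist (Geach-type) schema ◇^1□^2ψ → □^1◇^2ψ.
Minimal-valuation argument: fix x; take any y with xR^1y and any z with xR^1z. Set V(ψ) to the set of worlds R-reachable from y in exactly 2 steps. Then □^2ψ holds at y, so the antecedent holds at x; validity forces ◇^2ψ at z, giving a w with zR^2w and yR^2w.
First-order correspondent: ∀x ∀y ∀z ((xRy ∧ xRz) → ∃w (yR²w ∧ zR²w)).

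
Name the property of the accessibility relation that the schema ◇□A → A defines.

symmetry: ∀x ∀y (Rxy → Ryx)

Replacing A by ¬A and contraposing gives the equivalent schema A → □◇A.
Suppose A→□◇A is valid. Take Rxy and set V(A)={x}. Then A at x, so □◇A at x, so ◇A at y, so some z with Ryz has A; z=x, i.e. Ryx.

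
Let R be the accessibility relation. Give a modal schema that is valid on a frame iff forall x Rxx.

□ψ → ψ

This is reflexivity; the standard corresponding axiom is T: □ψ → ψ.
Suppose □ψ→ψ is valid. At any x set V(ψ)={w : Rxw}. Then □ψ holds at x, so ψ holds at x, i.e. Rxx.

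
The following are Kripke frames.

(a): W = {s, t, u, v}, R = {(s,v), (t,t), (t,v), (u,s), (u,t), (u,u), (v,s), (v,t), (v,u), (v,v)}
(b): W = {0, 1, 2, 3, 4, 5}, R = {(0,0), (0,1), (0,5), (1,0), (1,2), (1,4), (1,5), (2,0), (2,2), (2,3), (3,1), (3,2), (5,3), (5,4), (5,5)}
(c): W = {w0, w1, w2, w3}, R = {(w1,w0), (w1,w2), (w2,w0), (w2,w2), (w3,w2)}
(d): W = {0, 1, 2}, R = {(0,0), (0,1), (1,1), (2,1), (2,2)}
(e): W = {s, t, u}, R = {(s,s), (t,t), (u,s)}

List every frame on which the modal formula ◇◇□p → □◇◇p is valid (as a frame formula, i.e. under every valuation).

The schema corresponds to a generalized confluence (Geach) condition: ∀x ∀y ∀z ((xR²y ∧ xRz) → ∃w (yRw ∧ zR²w)).
(a): satisfies the condition.
(b): fails — 0R²4, 0R0 but no w with 4Rw and 0R²w.
(c): fails — w1R²w0, w1Rw0 but no w with w0Rw and w0R²w.
(d): satisfies the condition.
(e): satisfies the condition.

(a), (d), (e)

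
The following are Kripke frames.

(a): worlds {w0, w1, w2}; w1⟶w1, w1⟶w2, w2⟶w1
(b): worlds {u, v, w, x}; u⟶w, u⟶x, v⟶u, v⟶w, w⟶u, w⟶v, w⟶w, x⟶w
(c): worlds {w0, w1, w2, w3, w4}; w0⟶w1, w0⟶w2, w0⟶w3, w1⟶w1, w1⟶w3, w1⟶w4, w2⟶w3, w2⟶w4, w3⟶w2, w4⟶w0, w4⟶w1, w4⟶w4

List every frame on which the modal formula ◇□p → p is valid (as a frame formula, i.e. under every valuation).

The schema corresponds to a generalized confluence (Geach) condition: ∀x ∀y (xRy → ∃w (yRw ∧ x = w)).
(a): holds.
(b): fails — uRx but no t with xRt and u=t.
(c): fails — w0Rw1 but no w with w1Rw and w0=w.

(a)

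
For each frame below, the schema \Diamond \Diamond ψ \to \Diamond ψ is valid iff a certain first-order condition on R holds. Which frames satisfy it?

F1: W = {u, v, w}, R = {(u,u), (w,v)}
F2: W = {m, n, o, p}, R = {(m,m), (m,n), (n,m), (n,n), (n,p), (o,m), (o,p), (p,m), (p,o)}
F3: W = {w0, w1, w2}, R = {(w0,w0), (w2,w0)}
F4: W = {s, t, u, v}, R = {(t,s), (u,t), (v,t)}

The schema corresponds to transitivity: \forall x \forall y \forall z (Rxy \wedge Ryz \to Rxz).
F1: condition met.
F2: fails — Rom and Rmn but not Ron.
F3: condition met.
F4: fails — Rvt and Rts but not Rvs.

F1, F3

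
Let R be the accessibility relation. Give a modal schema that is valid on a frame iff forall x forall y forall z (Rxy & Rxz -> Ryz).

◇r → □◇r

This is the Euclidean property; the standard corresponding axiom is 5: ◇r → □◇r.
Suppose ◇r→□◇r is valid. Take Rxy, Rxz and set V(r)={y}. Then ◇r at x, so □◇r at x, so ◇r at z, so some w with Rzw has r; w=y, i.e. Rzy. By symmetry of the argument, Ryz.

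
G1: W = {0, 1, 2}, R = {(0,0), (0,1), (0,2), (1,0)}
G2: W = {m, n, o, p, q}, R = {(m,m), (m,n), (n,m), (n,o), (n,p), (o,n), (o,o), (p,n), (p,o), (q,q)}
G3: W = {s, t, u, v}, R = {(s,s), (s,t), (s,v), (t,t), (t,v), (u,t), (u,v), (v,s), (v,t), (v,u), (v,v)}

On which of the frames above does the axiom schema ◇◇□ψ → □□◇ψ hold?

Frame correspondent (Sahlqvist): ∀x ∀y ∀z ((xR²y ∧ xR²z) → ∃w (yRw ∧ zRw)) — i.e. a generalized confluence (Geach) condition.
G1: fails — 0R²0, 0R²2 but no w with 0Rw and 2Rw.
G2: satisfies the condition.
G3: satisfies the condition.
Valid on: G2, G3.

G2, G3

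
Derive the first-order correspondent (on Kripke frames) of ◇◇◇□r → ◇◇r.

∀x ∀y (xR³y → ∃w (yRw ∧ xR²w))

This is a Sahlqvist (Geach-type) schema ◇^3□^1r → □^0◇^2r.
First-order correspondent: ∀x ∀y (xR³y → ∃w (yRw ∧ xR²w)).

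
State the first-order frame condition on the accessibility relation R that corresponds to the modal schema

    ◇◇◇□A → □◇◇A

This is a Sahlqvist (Geach-type) schema ◇^3□^1A → □^1◇^2A.
First-order correspondent: ∀x ∀y ∀z ((xR³y ∧ xRz) → ∃w (yRw ∧ zR²w)).

∀x ∀y ∀z ((xR³y ∧ xRz) → ∃w (yRw ∧ zR²w))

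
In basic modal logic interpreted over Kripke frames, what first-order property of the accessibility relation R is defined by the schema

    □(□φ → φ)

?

shift-reflexivity

This schema is the T□ axiom.
It corresponds to shift-reflexivity: ∀x ∀y (Rxy → Ryy).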